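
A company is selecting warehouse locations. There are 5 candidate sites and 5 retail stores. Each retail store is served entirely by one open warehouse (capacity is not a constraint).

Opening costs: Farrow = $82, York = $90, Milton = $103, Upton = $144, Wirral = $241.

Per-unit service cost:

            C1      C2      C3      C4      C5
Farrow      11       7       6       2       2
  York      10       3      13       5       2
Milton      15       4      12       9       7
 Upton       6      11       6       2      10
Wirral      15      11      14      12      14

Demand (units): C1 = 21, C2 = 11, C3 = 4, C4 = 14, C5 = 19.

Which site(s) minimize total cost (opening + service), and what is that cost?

Open Farrow only; minimum total cost 480.

For any fixed open set, each retail store goes to its cheapest open site; total = fixed + service.
{Farrow}: C1→Farrow 11·21=231, C2→Farrow 7·11=77, C3→Farrow 6·4=24, C4→Farrow 2·14=28, C5→Farrow 2·19=38. Service 398; fixed 82; total 480.
{York, Upton}: C1→Upton 6·21=126, C2→York 3·11=33, C3→Upton 6·4=24, C4→Upton 2·14=28, C5→York 2·19=38. Service 249; fixed 234; total 483.
{York}: C1→York 10·21=210, C2→York 3·11=33, C3→York 13·4=52, C4→York 5·14=70, C5→York 2·19=38. Service 403; fixed 90; total 493.
{Farrow, York, Milton, Upton, Wirral}: C1→Upton 6·21=126, C2→York 3·11=33, C3→Farrow 6·4=24, C4→Farrow 2·14=28, C5→Farrow 2·19=38. Service 249; fixed 660; total 909.
No other subset beats 480.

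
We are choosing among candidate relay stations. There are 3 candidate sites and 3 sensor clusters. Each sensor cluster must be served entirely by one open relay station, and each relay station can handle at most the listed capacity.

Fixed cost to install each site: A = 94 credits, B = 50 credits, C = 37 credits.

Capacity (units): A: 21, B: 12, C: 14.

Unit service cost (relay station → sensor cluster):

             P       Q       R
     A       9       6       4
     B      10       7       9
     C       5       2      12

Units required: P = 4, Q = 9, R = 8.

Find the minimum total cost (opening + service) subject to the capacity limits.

Minimum total cost: 197

Open {B, C}: P→C 5·4=20, Q→C 2·9=18, R→B 9·8=72.
Loads: B carries 8/12, C carries 13/14. Service 110; fixed 87; total 197.
Next best feasible plan costs 201.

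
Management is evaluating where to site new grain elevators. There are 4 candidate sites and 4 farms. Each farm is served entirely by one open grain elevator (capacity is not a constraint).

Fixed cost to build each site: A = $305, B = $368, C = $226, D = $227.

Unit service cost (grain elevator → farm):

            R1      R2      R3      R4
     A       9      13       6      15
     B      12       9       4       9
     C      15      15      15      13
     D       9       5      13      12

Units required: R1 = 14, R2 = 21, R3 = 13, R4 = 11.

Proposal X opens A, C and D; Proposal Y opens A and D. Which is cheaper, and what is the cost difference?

Proposal X: {A, C, D}: R1→A 9·14=126, R2→D 5·21=105, R3→A 6·13=78, R4→D 12·11=132. Service 441; fixed 758; total 1199.
Proposal Y: {A, D}: R1→A 9·14=126, R2→D 5·21=105, R3→A 6·13=78, R4→D 12·11=132. Service 441; fixed 532; total 973.
Difference: |1199 − 973| = 226.

Proposal Y is cheaper by 226.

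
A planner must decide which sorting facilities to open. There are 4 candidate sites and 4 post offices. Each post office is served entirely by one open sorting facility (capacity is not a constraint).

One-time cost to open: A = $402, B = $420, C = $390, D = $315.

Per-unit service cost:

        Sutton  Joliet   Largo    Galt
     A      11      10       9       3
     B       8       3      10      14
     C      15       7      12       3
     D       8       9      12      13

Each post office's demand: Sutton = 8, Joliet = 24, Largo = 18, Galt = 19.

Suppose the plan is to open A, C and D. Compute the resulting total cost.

Total cost: 1558

Each post office is assigned to its cheapest site among the open ones.
{A, C, D}: Sutton→D 8·8=64, Joliet→C 7·24=168, Largo→A 9·18=162, Galt→A 3·19=57. Service 451; fixed 1107; total 1558.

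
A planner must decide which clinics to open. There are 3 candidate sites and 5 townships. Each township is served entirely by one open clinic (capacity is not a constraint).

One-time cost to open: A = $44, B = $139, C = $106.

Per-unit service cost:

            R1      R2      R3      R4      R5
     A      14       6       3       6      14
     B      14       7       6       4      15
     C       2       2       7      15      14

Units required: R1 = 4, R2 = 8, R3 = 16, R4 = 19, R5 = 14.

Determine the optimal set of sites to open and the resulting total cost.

For any fixed open set, each township goes to its cheapest open site; total = fixed + service.
{A}: R1→A 14·4=56, R2→A 6·8=48, R3→A 3·16=48, R4→A 6·19=114, R5→A 14·14=196. Service 462; fixed 44; total 506.
{A, C}: service 382 + fixed 150 = 532
{A, B}: service 424 + fixed 183 = 607
{A, B, C}: R1→C 2·4=8, R2→C 2·8=16, R3→A 3·16=48, R4→B 4·19=76, R5→A 14·14=196. Service 344; fixed 289; total 633.
No other subset beats 506.

Open A only; minimum total cost 506.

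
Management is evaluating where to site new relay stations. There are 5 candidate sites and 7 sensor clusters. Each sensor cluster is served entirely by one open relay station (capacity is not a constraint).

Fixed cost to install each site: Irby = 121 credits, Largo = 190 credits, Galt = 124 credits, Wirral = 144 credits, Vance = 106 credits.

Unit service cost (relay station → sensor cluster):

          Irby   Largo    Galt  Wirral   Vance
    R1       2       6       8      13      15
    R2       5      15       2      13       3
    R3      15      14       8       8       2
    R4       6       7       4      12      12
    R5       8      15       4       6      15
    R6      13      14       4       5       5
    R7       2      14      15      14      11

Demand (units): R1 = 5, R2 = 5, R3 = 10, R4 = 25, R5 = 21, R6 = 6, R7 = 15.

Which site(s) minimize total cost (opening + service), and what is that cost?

For any fixed open set, each sensor cluster goes to its cheapest open site; total = fixed + service.
{Irby, Galt}: R1→Irby 2·5=10, R2→Galt 2·5=10, R3→Galt 8·10=80, R4→Galt 4·25=100, R5→Galt 4·21=84, R6→Galt 4·6=24, R7→Irby 2·15=30. Service 338; fixed 245; total 583.
{Irby, Galt, Vance}: service 278 + fixed 351 = 629
{Irby, Vance}: service 423 + fixed 227 = 650
{Irby, Largo, Galt, Wirral, Vance}: service 278 + fixed 685 = 963
No other subset beats 583.

Open Irby and Galt; minimum total cost 583.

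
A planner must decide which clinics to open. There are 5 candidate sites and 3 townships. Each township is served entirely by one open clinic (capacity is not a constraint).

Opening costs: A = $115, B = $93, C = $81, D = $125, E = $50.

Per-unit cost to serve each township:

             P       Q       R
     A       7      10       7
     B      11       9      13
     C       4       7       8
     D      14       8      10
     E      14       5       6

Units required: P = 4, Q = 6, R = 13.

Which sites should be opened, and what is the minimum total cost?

For any fixed open set, each township goes to its cheapest open site; total = fixed + service.
{E}: P→E 14·4=56, Q→E 5·6=30, R→E 6·13=78. Service 164; fixed 50; total 214.
{C}: service 162 + fixed 81 = 243
{C, E}: P→C 4·4=16, Q→E 5·6=30, R→E 6·13=78. Service 124; fixed 131; total 255.
{A, B, C, D, E}: service 124 + fixed 464 = 588
No other subset beats 214.

Open E only; minimum total cost 214.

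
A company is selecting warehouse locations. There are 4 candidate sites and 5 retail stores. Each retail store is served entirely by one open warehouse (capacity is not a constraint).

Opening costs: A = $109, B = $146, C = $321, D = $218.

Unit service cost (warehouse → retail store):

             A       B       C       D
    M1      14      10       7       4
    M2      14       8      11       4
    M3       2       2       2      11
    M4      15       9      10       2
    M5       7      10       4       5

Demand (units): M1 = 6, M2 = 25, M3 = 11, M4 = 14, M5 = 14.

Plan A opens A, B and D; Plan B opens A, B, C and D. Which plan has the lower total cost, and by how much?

Plan A is cheaper by 307.

Plan A: {A, B, D}: M1→D 4·6=24, M2→D 4·25=100, M3→A 2·11=22, M4→D 2·14=28, M5→D 5·14=70. Service 244; fixed 473; total 717.
Plan B: {A, B, C, D}: M1→D 4·6=24, M2→D 4·25=100, M3→A 2·11=22, M4→D 2·14=28, M5→C 4·14=56. Service 230; fixed 794; total 1024.
Difference: |717 − 1024| = 307.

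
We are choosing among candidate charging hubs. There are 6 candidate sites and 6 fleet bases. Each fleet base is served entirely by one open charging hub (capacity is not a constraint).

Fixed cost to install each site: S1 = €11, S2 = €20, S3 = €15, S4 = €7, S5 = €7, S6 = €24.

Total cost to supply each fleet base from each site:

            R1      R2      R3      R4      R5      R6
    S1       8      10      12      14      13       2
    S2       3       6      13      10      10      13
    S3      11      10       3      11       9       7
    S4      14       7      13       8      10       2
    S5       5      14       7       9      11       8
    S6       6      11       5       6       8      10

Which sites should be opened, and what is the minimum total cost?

For any fixed open set, each fleet base goes to its cheapest open site; total = fixed + service.
{S4, S5}: R1→S5 5, R2→S4 7, R3→S5 7, R4→S4 8, R5→S4 10, R6→S4 2. Service 39; fixed 14; total 53.
{S4}: R1→S4 14, R2→S4 7, R3→S4 13, R4→S4 8, R5→S4 10, R6→S4 2. Service 54; fixed 7; total 61.
{S5}: R1→S5 5, R2→S5 14, R3→S5 7, R4→S5 9, R5→S5 11, R6→S5 8. Service 54; fixed 7; total 61.
{S1, S2, S3, S4, S5, S6}: service 28 + fixed 84 = 112
No other subset beats 53.

Open S4 and S5; minimum total cost 53.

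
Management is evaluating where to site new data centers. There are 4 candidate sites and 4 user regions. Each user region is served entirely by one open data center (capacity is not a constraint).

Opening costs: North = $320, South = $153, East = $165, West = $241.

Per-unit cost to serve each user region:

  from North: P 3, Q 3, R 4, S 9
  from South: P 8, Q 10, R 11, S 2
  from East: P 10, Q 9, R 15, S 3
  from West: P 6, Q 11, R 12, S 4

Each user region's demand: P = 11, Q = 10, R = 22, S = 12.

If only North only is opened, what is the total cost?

Total cost: 579

Each user region is assigned to its cheapest site among the open ones.
{North}: P→North 3·11=33, Q→North 3·10=30, R→North 4·22=88, S→North 9·12=108. Service 259; fixed 320; total 579.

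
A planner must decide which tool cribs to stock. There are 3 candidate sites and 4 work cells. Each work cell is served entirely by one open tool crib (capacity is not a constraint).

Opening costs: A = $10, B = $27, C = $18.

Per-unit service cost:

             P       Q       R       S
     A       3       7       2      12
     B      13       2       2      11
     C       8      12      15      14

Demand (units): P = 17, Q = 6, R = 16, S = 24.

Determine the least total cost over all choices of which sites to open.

For any fixed open set, each work cell goes to its cheapest open site; total = fixed + service.
{A, B}: P→A 3·17=51, Q→B 2·6=12, R→A 2·16=32, S→B 11·24=264. Service 359; fixed 37; total 396.
{A, B, C}: P→A 3·17=51, Q→B 2·6=12, R→A 2·16=32, S→B 11·24=264. Service 359; fixed 55; total 414.
{A}: service 413 + fixed 10 = 423
No other subset beats 396.

Minimum total cost: 396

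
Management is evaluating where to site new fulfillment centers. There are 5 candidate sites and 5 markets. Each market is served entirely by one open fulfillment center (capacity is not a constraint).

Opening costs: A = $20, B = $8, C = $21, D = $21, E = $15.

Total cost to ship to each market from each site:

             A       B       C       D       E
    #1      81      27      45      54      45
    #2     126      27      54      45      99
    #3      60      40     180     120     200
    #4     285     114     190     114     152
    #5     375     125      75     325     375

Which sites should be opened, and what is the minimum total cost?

For any fixed open set, each market goes to its cheapest open site; total = fixed + service.
{B, C}: #1→B 27, #2→B 27, #3→B 40, #4→B 114, #5→C 75. Service 283; fixed 29; total 312.
{B, C, E}: service 283 + fixed 44 = 327
{A, B, C}: #1→B 27, #2→B 27, #3→B 40, #4→B 114, #5→C 75. Service 283; fixed 49; total 332.
{A, B, C, D, E}: service 283 + fixed 85 = 368
No other subset beats 312.

Open B and C; minimum total cost 312.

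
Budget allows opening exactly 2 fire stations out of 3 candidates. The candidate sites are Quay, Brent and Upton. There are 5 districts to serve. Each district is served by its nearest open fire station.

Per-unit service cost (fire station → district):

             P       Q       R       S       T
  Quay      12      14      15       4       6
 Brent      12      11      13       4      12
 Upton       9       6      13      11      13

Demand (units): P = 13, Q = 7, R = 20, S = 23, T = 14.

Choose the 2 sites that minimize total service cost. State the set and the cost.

With exactly 2 open, each district uses its cheapest among the chosen.
{Quay, Upton}: P→Upton 9·13=117, Q→Upton 6·7=42, R→Upton 13·20=260, S→Quay 4·23=92, T→Quay 6·14=84. Service cost 595.
{Quay, Brent}: service cost 669
{Brent, Upton}: service cost 679
Among all 3 size-2 choices, {Quay, Upton} is lowest.

Choose Quay and Upton; total service cost 595.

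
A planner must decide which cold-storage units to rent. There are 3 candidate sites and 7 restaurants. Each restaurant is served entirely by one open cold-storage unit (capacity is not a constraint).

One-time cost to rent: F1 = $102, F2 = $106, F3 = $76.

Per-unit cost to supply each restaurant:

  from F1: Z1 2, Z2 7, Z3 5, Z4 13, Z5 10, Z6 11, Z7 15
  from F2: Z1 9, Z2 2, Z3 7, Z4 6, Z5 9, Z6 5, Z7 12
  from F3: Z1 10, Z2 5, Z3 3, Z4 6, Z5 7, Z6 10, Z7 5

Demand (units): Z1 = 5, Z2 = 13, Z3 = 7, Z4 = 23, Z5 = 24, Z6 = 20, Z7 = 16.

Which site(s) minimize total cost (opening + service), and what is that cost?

For any fixed open set, each restaurant goes to its cheapest open site; total = fixed + service.
{F2, F3}: Z1→F2 9·5=45, Z2→F2 2·13=26, Z3→F3 3·7=21, Z4→F2 6·23=138, Z5→F3 7·24=168, Z6→F2 5·20=100, Z7→F3 5·16=80. Service 578; fixed 182; total 760.
{F3}: Z1→F3 10·5=50, Z2→F3 5·13=65, Z3→F3 3·7=21, Z4→F3 6·23=138, Z5→F3 7·24=168, Z6→F3 10·20=200, Z7→F3 5·16=80. Service 722; fixed 76; total 798.
{F1, F2, F3}: Z1→F1 2·5=10, Z2→F2 2·13=26, Z3→F3 3·7=21, Z4→F2 6·23=138, Z5→F3 7·24=168, Z6→F2 5·20=100, Z7→F3 5·16=80. Service 543; fixed 284; total 827.
No other subset beats 760.

Open F2 and F3; minimum total cost 760.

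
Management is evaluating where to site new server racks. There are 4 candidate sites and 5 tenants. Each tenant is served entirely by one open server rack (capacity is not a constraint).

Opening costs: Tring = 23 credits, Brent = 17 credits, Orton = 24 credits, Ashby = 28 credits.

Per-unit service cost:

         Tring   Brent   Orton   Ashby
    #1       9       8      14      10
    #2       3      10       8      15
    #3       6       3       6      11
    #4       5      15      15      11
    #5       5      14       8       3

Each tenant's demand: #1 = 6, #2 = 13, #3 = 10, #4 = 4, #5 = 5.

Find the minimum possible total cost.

For any fixed open set, each tenant goes to its cheapest open site; total = fixed + service.
{Tring, Brent}: #1→Brent 8·6=48, #2→Tring 3·13=39, #3→Brent 3·10=30, #4→Tring 5·4=20, #5→Tring 5·5=25. Service 162; fixed 40; total 202.
{Tring, Brent, Ashby}: #1→Brent 8·6=48, #2→Tring 3·13=39, #3→Brent 3·10=30, #4→Tring 5·4=20, #5→Ashby 3·5=15. Service 152; fixed 68; total 220.
{Tring}: service 198 + fixed 23 = 221
{Tring, Brent, Orton, Ashby}: #1→Brent 8·6=48, #2→Tring 3·13=39, #3→Brent 3·10=30, #4→Tring 5·4=20, #5→Ashby 3·5=15. Service 152; fixed 92; total 244.
No other subset beats 202.

Minimum total cost: 202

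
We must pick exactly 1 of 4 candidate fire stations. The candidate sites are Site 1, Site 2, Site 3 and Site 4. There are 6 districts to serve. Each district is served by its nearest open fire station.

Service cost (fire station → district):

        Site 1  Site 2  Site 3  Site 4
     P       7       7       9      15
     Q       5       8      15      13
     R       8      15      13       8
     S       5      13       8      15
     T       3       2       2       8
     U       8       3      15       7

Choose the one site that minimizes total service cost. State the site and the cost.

Choose Site 1 only; total service cost 36.

With exactly 1 open, each district uses its cheapest among the chosen.
{Site 1}: P→Site 1 7, Q→Site 1 5, R→Site 1 8, S→Site 1 5, T→Site 1 3, U→Site 1 8. Service cost 36.
{Site 2}: service cost 48
{Site 3}: service cost 62
Among all 4 size-1 choices, {Site 1} is lowest.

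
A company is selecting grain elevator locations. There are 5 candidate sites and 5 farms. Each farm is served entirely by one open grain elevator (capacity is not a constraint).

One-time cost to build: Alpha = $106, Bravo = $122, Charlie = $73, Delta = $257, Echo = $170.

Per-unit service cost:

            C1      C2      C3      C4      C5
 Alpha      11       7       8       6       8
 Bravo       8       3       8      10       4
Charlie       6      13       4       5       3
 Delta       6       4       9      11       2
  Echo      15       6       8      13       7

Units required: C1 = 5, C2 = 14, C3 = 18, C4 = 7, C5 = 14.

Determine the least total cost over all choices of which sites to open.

Minimum total cost: 416

For any fixed open set, each farm goes to its cheapest open site; total = fixed + service.
{Bravo, Charlie}: C1→Charlie 6·5=30, C2→Bravo 3·14=42, C3→Charlie 4·18=72, C4→Charlie 5·7=35, C5→Charlie 3·14=42. Service 221; fixed 195; total 416.
{Charlie}: service 361 + fixed 73 = 434
{Alpha, Charlie}: C1→Charlie 6·5=30, C2→Alpha 7·14=98, C3→Charlie 4·18=72, C4→Charlie 5·7=35, C5→Charlie 3·14=42. Service 277; fixed 179; total 456.
{Alpha, Bravo, Charlie, Delta, Echo}: service 207 + fixed 728 = 935
No other subset beats 416.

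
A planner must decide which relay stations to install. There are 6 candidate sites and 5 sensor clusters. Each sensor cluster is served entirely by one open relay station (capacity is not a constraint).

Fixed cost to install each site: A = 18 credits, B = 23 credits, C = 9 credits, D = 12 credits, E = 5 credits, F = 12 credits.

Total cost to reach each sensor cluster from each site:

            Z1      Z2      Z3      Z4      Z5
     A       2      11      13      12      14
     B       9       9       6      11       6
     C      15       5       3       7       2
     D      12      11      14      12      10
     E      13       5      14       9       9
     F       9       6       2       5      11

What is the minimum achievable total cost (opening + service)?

For any fixed open set, each sensor cluster goes to its cheapest open site; total = fixed + service.
{C}: Z1→C 15, Z2→C 5, Z3→C 3, Z4→C 7, Z5→C 2. Service 32; fixed 9; total 41.
{C, E}: Z1→E 13, Z2→C 5, Z3→C 3, Z4→C 7, Z5→C 2. Service 30; fixed 14; total 44.
{C, F}: Z1→F 9, Z2→C 5, Z3→F 2, Z4→F 5, Z5→C 2. Service 23; fixed 21; total 44.
{A, B, C, D, E, F}: service 16 + fixed 79 = 95
No other subset beats 41.

Minimum total cost: 41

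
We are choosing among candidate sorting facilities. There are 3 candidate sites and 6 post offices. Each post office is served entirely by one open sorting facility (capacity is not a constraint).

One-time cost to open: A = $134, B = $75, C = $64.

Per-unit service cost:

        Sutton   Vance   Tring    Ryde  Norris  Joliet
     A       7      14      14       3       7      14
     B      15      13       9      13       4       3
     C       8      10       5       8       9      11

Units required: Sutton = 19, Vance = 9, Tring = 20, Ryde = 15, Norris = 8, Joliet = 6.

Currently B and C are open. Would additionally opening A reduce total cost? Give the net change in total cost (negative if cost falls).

No — net change +40 (cost rises by 40).

Current service cost with {B, C}: 512.
Adding A: each post office re-picks its cheapest; new service cost 418, saving 94.
Extra fixed cost: 134. Net change = 134 − 94 = 40.
(Totals: 651 → 691.)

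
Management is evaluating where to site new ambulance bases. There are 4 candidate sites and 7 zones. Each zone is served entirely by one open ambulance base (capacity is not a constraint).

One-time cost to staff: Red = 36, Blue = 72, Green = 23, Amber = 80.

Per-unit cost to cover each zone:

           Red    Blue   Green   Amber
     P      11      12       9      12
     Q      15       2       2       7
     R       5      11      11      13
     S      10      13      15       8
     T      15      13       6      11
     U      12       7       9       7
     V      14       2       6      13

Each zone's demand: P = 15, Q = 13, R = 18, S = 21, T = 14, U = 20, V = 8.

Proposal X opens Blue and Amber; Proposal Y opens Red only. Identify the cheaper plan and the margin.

Proposal X: {Blue, Amber}: P→Blue 12·15=180, Q→Blue 2·13=26, R→Blue 11·18=198, S→Amber 8·21=168, T→Amber 11·14=154, U→Blue 7·20=140, V→Blue 2·8=16. Service 882; fixed 152; total 1034.
Proposal Y: {Red}: P→Red 11·15=165, Q→Red 15·13=195, R→Red 5·18=90, S→Red 10·21=210, T→Red 15·14=210, U→Red 12·20=240, V→Red 14·8=112. Service 1222; fixed 36; total 1258.
Difference: |1034 − 1258| = 224.

Proposal X is cheaper by 224.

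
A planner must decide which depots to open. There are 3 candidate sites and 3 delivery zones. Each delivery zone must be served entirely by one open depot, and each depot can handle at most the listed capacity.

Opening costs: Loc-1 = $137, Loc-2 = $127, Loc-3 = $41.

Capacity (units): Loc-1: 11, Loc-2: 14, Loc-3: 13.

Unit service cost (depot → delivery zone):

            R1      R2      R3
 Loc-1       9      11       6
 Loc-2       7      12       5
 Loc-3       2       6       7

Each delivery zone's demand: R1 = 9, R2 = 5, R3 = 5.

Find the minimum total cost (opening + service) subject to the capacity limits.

Minimum total cost: 271

Open {Loc-2, Loc-3}: R1→Loc-3 2·9=18, R2→Loc-2 12·5=60, R3→Loc-2 5·5=25.
Loads: Loc-2 carries 10/14, Loc-3 carries 9/13. Service 103; fixed 168; total 271.
Next best feasible plan costs 281.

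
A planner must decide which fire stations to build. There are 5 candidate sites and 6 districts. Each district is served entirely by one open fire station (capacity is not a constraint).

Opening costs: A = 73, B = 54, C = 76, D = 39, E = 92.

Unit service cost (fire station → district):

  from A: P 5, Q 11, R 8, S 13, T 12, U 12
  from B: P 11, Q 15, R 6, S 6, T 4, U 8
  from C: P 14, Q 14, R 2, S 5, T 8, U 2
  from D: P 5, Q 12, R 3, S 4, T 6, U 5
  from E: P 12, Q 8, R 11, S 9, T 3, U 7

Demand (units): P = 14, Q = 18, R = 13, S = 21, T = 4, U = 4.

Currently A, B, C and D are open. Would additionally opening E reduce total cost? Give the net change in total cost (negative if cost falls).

No — net change +34 (cost rises by 34).

Current service cost with {A, B, C, D}: 402.
Adding E: each district re-picks its cheapest; new service cost 344, saving 58.
Extra fixed cost: 92. Net change = 92 − 58 = 34.
(Totals: 644 → 678.)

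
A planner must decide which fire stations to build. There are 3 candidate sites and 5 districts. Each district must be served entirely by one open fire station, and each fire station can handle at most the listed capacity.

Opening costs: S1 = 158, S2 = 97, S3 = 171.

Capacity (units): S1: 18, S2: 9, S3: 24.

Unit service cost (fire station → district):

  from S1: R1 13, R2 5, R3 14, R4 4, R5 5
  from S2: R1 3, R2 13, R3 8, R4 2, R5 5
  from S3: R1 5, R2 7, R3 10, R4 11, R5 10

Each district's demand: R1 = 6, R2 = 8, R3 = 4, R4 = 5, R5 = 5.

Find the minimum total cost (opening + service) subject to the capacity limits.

Minimum total cost: 446

Open {S2, S3}: R1→S3 5·6=30, R2→S3 7·8=56, R3→S2 8·4=32, R4→S2 2·5=10, R5→S3 10·5=50.
Loads: S2 carries 9/9, S3 carries 19/24. Service 178; fixed 268; total 446.
Next best feasible plan costs 454.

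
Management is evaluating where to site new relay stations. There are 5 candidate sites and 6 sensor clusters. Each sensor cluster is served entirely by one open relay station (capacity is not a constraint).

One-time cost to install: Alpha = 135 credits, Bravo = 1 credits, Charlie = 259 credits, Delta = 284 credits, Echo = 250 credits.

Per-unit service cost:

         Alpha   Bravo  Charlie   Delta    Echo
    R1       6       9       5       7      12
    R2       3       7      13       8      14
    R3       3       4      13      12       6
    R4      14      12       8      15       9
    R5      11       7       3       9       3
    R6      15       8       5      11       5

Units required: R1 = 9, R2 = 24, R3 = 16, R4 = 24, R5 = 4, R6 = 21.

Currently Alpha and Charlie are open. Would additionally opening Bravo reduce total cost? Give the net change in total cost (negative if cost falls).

Current service cost with {Alpha, Charlie}: 474.
Adding Bravo: each sensor cluster re-picks its cheapest; new service cost 474, saving 0.
Extra fixed cost: 1. Net change = 1 − 0 = 1.
(Totals: 868 → 869.)

No — net change +1 (cost rises by 1).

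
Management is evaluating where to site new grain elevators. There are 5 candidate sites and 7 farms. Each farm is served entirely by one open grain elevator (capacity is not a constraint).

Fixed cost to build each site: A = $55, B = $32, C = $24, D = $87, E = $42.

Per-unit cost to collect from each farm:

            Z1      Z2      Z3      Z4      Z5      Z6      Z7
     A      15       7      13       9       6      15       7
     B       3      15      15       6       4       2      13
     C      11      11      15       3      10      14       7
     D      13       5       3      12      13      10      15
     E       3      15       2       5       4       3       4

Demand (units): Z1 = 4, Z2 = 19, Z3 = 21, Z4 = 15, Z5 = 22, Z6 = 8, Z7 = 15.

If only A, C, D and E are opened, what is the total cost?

Each farm is assigned to its cheapest site among the open ones.
{A, C, D, E}: Z1→E 3·4=12, Z2→D 5·19=95, Z3→E 2·21=42, Z4→C 3·15=45, Z5→E 4·22=88, Z6→E 3·8=24, Z7→E 4·15=60. Service 366; fixed 208; total 574.

Total cost: 574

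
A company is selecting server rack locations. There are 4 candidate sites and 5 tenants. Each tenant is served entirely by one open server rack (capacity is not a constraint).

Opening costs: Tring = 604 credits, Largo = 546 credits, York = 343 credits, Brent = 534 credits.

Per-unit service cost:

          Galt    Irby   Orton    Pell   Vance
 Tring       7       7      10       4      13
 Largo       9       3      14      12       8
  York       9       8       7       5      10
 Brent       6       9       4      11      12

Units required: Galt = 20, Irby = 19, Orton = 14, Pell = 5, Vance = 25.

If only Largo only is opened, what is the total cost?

Each tenant is assigned to its cheapest site among the open ones.
{Largo}: Galt→Largo 9·20=180, Irby→Largo 3·19=57, Orton→Largo 14·14=196, Pell→Largo 12·5=60, Vance→Largo 8·25=200. Service 693; fixed 546; total 1239.

Total cost: 1239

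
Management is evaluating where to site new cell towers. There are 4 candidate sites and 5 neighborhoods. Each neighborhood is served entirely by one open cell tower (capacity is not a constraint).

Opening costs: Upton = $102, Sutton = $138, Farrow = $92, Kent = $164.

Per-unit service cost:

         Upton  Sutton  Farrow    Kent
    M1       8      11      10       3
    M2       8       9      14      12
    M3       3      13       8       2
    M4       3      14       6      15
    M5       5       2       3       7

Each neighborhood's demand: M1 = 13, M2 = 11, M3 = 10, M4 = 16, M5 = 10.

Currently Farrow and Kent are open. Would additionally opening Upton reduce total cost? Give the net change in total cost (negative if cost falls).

No — net change +10 (cost rises by 10).

Current service cost with {Farrow, Kent}: 317.
Adding Upton: each neighborhood re-picks its cheapest; new service cost 225, saving 92.
Extra fixed cost: 102. Net change = 102 − 92 = 10.
(Totals: 573 → 583.)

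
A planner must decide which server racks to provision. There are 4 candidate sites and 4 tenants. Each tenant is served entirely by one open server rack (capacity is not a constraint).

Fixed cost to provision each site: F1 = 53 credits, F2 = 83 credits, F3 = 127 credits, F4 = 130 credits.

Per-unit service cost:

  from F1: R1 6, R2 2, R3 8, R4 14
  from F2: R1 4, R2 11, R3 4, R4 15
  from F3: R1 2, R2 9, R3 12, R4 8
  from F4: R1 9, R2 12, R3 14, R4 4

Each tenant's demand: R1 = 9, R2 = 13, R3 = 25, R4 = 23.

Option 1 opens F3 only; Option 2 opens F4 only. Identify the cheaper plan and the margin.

Option 1 is cheaper by 63.

Option 1: {F3}: R1→F3 2·9=18, R2→F3 9·13=117, R3→F3 12·25=300, R4→F3 8·23=184. Service 619; fixed 127; total 746.
Option 2: {F4}: R1→F4 9·9=81, R2→F4 12·13=156, R3→F4 14·25=350, R4→F4 4·23=92. Service 679; fixed 130; total 809.
Difference: |746 − 809| = 63.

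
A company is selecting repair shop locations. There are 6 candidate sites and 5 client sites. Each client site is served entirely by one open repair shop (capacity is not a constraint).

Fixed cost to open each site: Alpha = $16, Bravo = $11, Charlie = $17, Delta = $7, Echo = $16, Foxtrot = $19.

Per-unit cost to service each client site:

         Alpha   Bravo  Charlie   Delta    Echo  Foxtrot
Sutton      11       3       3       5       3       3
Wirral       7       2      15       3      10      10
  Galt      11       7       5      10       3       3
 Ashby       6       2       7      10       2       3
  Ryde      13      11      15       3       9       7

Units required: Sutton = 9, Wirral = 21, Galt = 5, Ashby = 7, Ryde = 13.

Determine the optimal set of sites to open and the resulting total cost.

For any fixed open set, each client site goes to its cheapest open site; total = fixed + service.
{Bravo, Delta, Echo}: Sutton→Bravo 3·9=27, Wirral→Bravo 2·21=42, Galt→Echo 3·5=15, Ashby→Bravo 2·7=14, Ryde→Delta 3·13=39. Service 137; fixed 34; total 171.
{Bravo, Delta, Foxtrot}: service 137 + fixed 37 = 174
{Bravo, Delta}: Sutton→Bravo 3·9=27, Wirral→Bravo 2·21=42, Galt→Bravo 7·5=35, Ashby→Bravo 2·7=14, Ryde→Delta 3·13=39. Service 157; fixed 18; total 175.
{Alpha, Bravo, Charlie, Delta, Echo, Foxtrot}: service 137 + fixed 86 = 223
No other subset beats 171.

Open Bravo, Delta and Echo; minimum total cost 171.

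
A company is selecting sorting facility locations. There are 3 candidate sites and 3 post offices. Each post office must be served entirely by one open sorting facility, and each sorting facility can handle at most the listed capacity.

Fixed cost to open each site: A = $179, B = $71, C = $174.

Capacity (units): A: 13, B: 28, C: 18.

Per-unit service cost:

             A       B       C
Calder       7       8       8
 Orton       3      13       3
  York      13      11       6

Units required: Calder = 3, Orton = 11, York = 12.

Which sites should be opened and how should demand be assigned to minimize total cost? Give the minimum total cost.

Minimum total cost: 370

Open {B}: Calder→B 8·3=24, Orton→B 13·11=143, York→B 11·12=132.
Loads: B carries 26/28. Service 299; fixed 71; total 370.
Next best feasible plan costs 434.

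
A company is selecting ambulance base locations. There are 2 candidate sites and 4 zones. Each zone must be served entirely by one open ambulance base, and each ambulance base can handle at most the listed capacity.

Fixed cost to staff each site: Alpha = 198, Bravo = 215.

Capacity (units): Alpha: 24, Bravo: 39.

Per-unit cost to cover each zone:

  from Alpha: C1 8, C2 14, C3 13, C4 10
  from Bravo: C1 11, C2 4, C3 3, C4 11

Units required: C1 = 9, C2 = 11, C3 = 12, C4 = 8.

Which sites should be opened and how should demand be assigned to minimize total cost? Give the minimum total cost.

Open {Alpha, Bravo}: C1→Alpha 8·9=72, C2→Bravo 4·11=44, C3→Bravo 3·12=36, C4→Alpha 10·8=80.
Loads: Alpha carries 17/24, Bravo carries 23/39. Service 232; fixed 413; total 645.
Next best feasible plan costs 653.

Minimum total cost: 645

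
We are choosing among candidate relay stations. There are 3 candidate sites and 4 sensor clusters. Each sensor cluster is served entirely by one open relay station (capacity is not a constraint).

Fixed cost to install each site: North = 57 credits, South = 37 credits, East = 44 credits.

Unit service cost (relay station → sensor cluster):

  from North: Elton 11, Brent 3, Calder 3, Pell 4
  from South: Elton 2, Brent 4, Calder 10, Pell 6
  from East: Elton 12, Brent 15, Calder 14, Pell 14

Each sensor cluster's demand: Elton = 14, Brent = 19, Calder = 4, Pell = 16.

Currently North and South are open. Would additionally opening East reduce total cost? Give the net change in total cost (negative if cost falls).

Current service cost with {North, South}: 161.
Adding East: each sensor cluster re-picks its cheapest; new service cost 161, saving 0.
Extra fixed cost: 44. Net change = 44 − 0 = 44.
(Totals: 255 → 299.)

No — net change +44 (cost rises by 44).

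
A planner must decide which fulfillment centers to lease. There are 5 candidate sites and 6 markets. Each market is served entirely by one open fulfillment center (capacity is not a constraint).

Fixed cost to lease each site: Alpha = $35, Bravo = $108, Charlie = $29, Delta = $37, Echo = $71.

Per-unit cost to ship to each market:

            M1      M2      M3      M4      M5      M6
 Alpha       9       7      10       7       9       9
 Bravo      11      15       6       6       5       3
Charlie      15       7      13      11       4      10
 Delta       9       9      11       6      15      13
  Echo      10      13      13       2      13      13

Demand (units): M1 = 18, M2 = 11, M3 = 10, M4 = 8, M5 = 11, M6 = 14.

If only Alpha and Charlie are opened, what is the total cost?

Total cost: 629

Each market is assigned to its cheapest site among the open ones.
{Alpha, Charlie}: M1→Alpha 9·18=162, M2→Alpha 7·11=77, M3→Alpha 10·10=100, M4→Alpha 7·8=56, M5→Charlie 4·11=44, M6→Alpha 9·14=126. Service 565; fixed 64; total 629.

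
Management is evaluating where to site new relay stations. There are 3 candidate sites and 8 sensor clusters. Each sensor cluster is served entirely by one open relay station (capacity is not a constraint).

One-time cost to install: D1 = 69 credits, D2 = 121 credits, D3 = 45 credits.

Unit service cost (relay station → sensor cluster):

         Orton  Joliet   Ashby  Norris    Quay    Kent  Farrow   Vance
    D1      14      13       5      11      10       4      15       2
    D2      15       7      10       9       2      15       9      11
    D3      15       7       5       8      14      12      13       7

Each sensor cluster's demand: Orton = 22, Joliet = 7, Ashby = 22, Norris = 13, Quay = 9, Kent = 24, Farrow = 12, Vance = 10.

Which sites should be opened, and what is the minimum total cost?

Open D1 and D2; minimum total cost 1016.

For any fixed open set, each sensor cluster goes to its cheapest open site; total = fixed + service.
{D1, D2}: Orton→D1 14·22=308, Joliet→D2 7·7=49, Ashby→D1 5·22=110, Norris→D2 9·13=117, Quay→D2 2·9=18, Kent→D1 4·24=96, Farrow→D2 9·12=108, Vance→D1 2·10=20. Service 826; fixed 190; total 1016.
{D1, D3}: Orton→D1 14·22=308, Joliet→D3 7·7=49, Ashby→D1 5·22=110, Norris→D3 8·13=104, Quay→D1 10·9=90, Kent→D1 4·24=96, Farrow→D3 13·12=156, Vance→D1 2·10=20. Service 933; fixed 114; total 1047.
{D1, D2, D3}: service 813 + fixed 235 = 1048
{D3}: Orton→D3 15·22=330, Joliet→D3 7·7=49, Ashby→D3 5·22=110, Norris→D3 8·13=104, Quay→D3 14·9=126, Kent→D3 12·24=288, Farrow→D3 13·12=156, Vance→D3 7·10=70. Service 1233; fixed 45; total 1278.
(All 7 nonempty subsets were checked; D1 and D2 is lowest.)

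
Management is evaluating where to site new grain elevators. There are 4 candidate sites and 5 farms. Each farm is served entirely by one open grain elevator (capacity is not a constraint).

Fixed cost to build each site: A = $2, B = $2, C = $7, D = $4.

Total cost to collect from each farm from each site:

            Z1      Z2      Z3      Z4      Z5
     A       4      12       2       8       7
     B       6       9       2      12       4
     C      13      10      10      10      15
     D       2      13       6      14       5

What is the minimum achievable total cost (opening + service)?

For any fixed open set, each farm goes to its cheapest open site; total = fixed + service.
{A, B}: Z1→A 4, Z2→B 9, Z3→A 2, Z4→A 8, Z5→B 4. Service 27; fixed 4; total 31.
{A, B, D}: service 25 + fixed 8 = 33
{A}: service 33 + fixed 2 = 35
{A, B, C, D}: Z1→D 2, Z2→B 9, Z3→A 2, Z4→A 8, Z5→B 4. Service 25; fixed 15; total 40.
No other subset beats 31.

Minimum total cost: 31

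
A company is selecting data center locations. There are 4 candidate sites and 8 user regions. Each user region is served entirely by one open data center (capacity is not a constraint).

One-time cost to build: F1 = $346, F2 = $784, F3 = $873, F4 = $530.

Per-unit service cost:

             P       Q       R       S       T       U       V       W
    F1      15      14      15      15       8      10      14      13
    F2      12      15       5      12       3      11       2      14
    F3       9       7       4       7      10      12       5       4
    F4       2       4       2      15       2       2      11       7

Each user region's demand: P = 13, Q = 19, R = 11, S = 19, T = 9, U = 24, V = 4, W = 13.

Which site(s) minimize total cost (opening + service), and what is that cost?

Open F4 only; minimum total cost 1140.

For any fixed open set, each user region goes to its cheapest open site; total = fixed + service.
{F4}: P→F4 2·13=26, Q→F4 4·19=76, R→F4 2·11=22, S→F4 15·19=285, T→F4 2·9=18, U→F4 2·24=48, V→F4 11·4=44, W→F4 7·13=91. Service 610; fixed 530; total 1140.
{F1, F4}: service 610 + fixed 876 = 1486
{F3}: service 877 + fixed 873 = 1750
{F1, F2, F3, F4}: P→F4 2·13=26, Q→F4 4·19=76, R→F4 2·11=22, S→F3 7·19=133, T→F4 2·9=18, U→F4 2·24=48, V→F2 2·4=8, W→F3 4·13=52. Service 383; fixed 2533; total 2916.
(All 15 nonempty subsets were checked; F4 only is lowest.)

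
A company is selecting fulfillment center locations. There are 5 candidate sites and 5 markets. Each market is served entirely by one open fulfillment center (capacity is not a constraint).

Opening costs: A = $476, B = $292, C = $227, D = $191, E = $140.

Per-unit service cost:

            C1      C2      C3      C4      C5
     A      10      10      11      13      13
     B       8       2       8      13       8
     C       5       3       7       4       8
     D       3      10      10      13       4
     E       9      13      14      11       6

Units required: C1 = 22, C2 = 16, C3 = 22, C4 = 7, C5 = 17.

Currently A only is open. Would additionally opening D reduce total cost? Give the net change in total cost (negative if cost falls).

Yes — net change −138 (cost falls by 138).

Current service cost with {A}: 934.
Adding D: each market re-picks its cheapest; new service cost 605, saving 329.
Extra fixed cost: 191. Net change = 191 − 329 = -138.
(Totals: 1410 → 1272.)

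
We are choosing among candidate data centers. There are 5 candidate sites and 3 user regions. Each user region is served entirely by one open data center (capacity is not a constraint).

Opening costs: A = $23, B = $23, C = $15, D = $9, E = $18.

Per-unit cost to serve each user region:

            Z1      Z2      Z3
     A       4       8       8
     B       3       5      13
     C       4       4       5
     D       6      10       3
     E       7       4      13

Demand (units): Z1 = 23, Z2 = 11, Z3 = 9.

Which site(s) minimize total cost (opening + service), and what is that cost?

Open B and D; minimum total cost 183.

For any fixed open set, each user region goes to its cheapest open site; total = fixed + service.
{B, D}: Z1→B 3·23=69, Z2→B 5·11=55, Z3→D 3·9=27. Service 151; fixed 32; total 183.
{B, C, D}: Z1→B 3·23=69, Z2→C 4·11=44, Z3→D 3·9=27. Service 140; fixed 47; total 187.
{C, D}: service 163 + fixed 24 = 187
{A, B, C, D, E}: service 140 + fixed 88 = 228
No other subset beats 183.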